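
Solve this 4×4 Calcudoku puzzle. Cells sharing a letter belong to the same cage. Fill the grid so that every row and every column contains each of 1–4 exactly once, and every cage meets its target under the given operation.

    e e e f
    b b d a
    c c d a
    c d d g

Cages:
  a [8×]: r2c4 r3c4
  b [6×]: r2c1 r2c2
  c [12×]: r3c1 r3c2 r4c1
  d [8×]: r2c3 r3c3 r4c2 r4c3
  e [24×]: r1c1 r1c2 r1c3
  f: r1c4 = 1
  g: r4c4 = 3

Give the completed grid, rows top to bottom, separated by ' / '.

2 4 3 1 / 3 2 1 4 / 1 3 4 2 / 4 1 2 3

F is a freebie, leaving r1c4 = 1.
Cage d needs product 8; hence r4c2 = 1.
Cage g is given, leaving r4c4 = 3.
Row 2 needs a 1, and only r2c3 is open for it.
The only place for 4 in row 2 is r2c4.
Column 4 already has 4, leaving r3c4 = 2.
The 3 cells of cage c must have product 12, which forces r3c1 = 1.
Row 3 already has 2; hence r3c2 = 3.
Row 3 already has 2, leaving r3c3 = 4.
Cage c has product 12, leaving r4c1 = 4.
Cage d needs product 8, which forces r4c3 = 2.
Cage e needs product 24; hence r1c1 = 2.
The 3 cells of cage e must have product 24; hence r1c2 = 4.
2 is placed in column 3, so r1c3 = 3.
Cage b's pair has product 6; hence r2c1 = 3.
Column 2 already has 3; hence r2c2 = 2.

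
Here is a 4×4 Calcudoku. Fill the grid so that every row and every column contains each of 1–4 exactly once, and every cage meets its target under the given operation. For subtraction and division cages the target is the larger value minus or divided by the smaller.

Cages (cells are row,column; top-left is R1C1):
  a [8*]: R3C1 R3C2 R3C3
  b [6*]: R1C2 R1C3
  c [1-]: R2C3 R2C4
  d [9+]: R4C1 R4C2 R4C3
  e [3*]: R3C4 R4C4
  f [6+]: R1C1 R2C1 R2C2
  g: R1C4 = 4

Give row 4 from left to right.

G is a freebie, so R1C4 = 4.
The only place for 1 in row 1 is R1C1.
Row 3 needs a 3, and only R3C4 is open for it.
Column 4 now contains 3, which forces R4C4 = 1.
Column 4 now contains 1, which forces R2C4 = 2.
The 3 cells of cage f must have sum 6, so R2C1 = 4.
Cage f needs sum 6, leaving R2C2 = 1.
Row 2 now contains 1, so R2C3 = 3.
Column 1 already has 4; hence R3C1 = 2.
2 is placed in row 3, leaving R3C2 = 4.
Row 3 already has 4, so R3C3 = 1.
2 is placed in column 1, so R4C1 = 3.
Row 4 now contains 3, so R4C2 = 2.
Row 4 now contains 2, which forces R4C3 = 4.
2 is placed in column 2, so R1C2 = 3.
Column 3 now contains 3; hence R1C3 = 2.
Filled in: 1 3 2 4 / 4 1 3 2 / 2 4 1 3 / 3 2 4 1.

3 2 4 1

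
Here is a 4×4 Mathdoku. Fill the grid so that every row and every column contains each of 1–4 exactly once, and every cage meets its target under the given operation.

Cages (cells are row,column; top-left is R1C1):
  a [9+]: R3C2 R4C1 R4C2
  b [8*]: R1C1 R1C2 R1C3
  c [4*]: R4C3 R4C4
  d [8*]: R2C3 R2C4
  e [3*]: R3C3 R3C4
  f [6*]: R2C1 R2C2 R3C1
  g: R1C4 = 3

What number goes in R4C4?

Cage g is a single given cell, which forces R1C4 = 3.
Column 4 already has 3, leaving R3C4 = 1.
Column 4 already has 1, which forces R4C4 = 4.
Cage d's pair has product 8, so R2C3 = 4.
Column 4 now contains 4, which forces R2C4 = 2.
The 3 cells of cage a must have sum 9, so R3C2 = 4.
1 is placed in row 3; hence R3C3 = 3.
Row 4 already has 4, which forces R4C3 = 1.
The 3 cells of cage b must have product 8; hence R1C1 = 4.
Cage b needs product 8; hence R1C2 = 1.
1 is placed in column 3, so R1C3 = 2.
Column 2 now contains 1; hence R2C2 = 3.
Row 3 already has 3, leaving R3C1 = 2.
Column 1 already has 2, so R4C1 = 3.
3 is placed in column 2, so R4C2 = 2.
3 is placed in row 2, leaving R2C1 = 1.
Filled in: 4 1 2 3 / 1 3 4 2 / 2 4 3 1 / 3 2 1 4.

4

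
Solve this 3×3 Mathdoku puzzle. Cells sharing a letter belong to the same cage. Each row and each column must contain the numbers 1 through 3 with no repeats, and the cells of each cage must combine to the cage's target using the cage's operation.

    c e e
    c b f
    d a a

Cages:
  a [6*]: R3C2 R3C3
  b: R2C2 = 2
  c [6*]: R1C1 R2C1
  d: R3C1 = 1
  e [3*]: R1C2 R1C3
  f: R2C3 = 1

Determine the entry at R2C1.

Cage b is given, which forces R2C2 = 2.
F is a freebie, which forces R2C3 = 1.
Cage d is given; hence R3C1 = 1.
Column 2 already has 2, which forces R3C2 = 3.
3 is placed in row 3, leaving R3C3 = 2.
Cage c needs two cells with product 6, leaving R1C1 = 2.
3 is placed in column 2, so R1C2 = 1.
Column 3 already has 1, leaving R1C3 = 3.
2 is placed in row 2, so R2C1 = 3.
The full grid is 2 1 3 / 3 2 1 / 1 3 2.

3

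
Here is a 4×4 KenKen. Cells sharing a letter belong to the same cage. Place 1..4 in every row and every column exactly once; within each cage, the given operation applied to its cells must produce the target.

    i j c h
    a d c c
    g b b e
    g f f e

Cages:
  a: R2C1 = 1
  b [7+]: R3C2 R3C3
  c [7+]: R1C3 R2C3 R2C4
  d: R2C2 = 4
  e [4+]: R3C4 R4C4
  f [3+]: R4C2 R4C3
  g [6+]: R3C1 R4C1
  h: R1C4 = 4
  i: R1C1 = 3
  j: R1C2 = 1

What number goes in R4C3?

Cage i is a single given cell, so R1C1 = 3.
Cage j is a single given cell, leaving R1C2 = 1.
Cage h is given, so R1C4 = 4.
Cage a is a single given cell, leaving R2C1 = 1.
Cage d is a single given cell, which forces R2C2 = 4.
4 is placed in column 2, leaving R3C2 = 3.
Row 3 now contains 3; hence R3C3 = 4.
Row 3 now contains 3, so R3C4 = 1.
1 is placed in column 2, which forces R4C2 = 2.
Row 4 now contains 2, so R4C3 = 1.
Column 4 now contains 1, which forces R4C4 = 3.
Row 1 already has 4, leaving R1C3 = 2.
Cage c needs sum 7, leaving R2C3 = 3.
3 is placed in column 4, so R2C4 = 2.
Row 3 already has 4; hence R3C1 = 2.
Row 4 now contains 2; hence R4C1 = 4.
Completed grid: 3 1 2 4 / 1 4 3 2 / 2 3 4 1 / 4 2 1 3.

1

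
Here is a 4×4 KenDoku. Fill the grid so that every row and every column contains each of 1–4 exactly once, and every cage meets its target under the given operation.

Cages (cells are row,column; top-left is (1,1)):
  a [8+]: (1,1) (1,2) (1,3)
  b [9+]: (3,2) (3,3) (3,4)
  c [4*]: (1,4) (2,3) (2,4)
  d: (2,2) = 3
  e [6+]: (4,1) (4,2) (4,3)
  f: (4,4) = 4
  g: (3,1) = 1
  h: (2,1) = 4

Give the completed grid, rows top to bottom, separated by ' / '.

Cage h is a single given cell, so (2,1) = 4.
D is a freebie; hence (2,2) = 3.
Row 2 already has 4, so (2,4) = 1.
Cage g is given, leaving (3,1) = 1.
F is a freebie, which forces (4,4) = 4.
Column 1 already has 1, so (1,1) = 3.
Column 4 already has 1; hence (1,4) = 2.
Row 2 now contains 1, leaving (2,3) = 2.
2 is placed in column 4, so (3,4) = 3.
Column 1 now contains 3, leaving (4,1) = 2.
Row 4 already has 2, which forces (4,2) = 1.
1 is placed in row 4; hence (4,3) = 3.
Column 2 already has 1, so (1,2) = 4.
Cage a needs sum 8, so (1,3) = 1.
Cage b has sum 9, so (3,2) = 2.
3 is placed in row 3, leaving (3,3) = 4.

3 4 1 2 / 4 3 2 1 / 1 2 4 3 / 2 1 3 4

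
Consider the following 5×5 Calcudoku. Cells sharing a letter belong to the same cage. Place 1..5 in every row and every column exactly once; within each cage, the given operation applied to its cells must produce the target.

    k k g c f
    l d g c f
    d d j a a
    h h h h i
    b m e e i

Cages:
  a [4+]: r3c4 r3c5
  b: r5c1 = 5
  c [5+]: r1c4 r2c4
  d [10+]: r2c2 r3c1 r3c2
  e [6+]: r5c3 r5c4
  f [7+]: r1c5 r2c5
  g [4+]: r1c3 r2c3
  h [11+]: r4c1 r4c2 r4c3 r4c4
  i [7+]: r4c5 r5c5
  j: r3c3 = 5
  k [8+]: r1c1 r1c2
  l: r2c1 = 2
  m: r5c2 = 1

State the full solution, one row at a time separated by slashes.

Cage l is a single given cell; hence r2c1 = 2.
J is a freebie; hence r3c3 = 5.
Cage b is a single given cell, so r5c1 = 5.
Cage m is given; hence r5c2 = 1.
5 is placed in column 1; hence r1c1 = 3.
The two cells of cage k must have sum 8, so r1c2 = 5.
3 is placed in row 1; hence r1c3 = 1.
1 is placed in column 3; hence r2c3 = 3.
3 is placed in column 1, leaving r4c1 = 1.
3 is placed in column 3, which forces r4c3 = 2.
2 is placed in column 3, leaving r5c3 = 4.
Row 5 now contains 4; hence r5c4 = 2.
Row 5 already has 2, so r5c5 = 3.
Column 4 already has 2; hence r1c4 = 4.
Cage f needs two cells with sum 7, so r1c5 = 2.
Row 2 now contains 3, so r2c2 = 4.
The two cells of cage c must have sum 5; hence r2c4 = 1.
Cage f needs two cells with sum 7, which forces r2c5 = 5.
Column 1 already has 1, which forces r3c1 = 4.
Cage d needs sum 10, which forces r3c2 = 2.
Cage a's pair has sum 4; hence r3c4 = 3.
Column 5 now contains 3, leaving r3c5 = 1.
2 is placed in row 4, leaving r4c2 = 3.
The 4 cells of cage h must have sum 11, so r4c4 = 5.
Cage i's pair has sum 7, so r4c5 = 4.

3 5 1 4 2 / 2 4 3 1 5 / 4 2 5 3 1 / 1 3 2 5 4 / 5 1 4 2 3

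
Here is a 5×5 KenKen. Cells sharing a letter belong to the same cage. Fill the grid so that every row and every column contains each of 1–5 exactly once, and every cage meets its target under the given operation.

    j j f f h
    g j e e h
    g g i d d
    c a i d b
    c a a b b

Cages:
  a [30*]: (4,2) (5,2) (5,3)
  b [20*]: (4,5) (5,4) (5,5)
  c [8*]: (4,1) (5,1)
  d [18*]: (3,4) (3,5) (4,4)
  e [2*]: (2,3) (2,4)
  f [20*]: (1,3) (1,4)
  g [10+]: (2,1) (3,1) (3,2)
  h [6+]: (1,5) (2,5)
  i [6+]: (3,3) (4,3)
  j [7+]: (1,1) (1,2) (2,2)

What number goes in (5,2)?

5

Cage d needs product 18, which forces (3,4) = 2.
The 3 cells of cage d must have product 18; hence (3,5) = 3.
Cage d has product 18, leaving (4,4) = 3.
The two cells of cage e must have product 2, leaving (2,3) = 2.
2 is placed in column 4; hence (2,4) = 1.
In row 1, 3 can only go at (1,1), so (1,1) = 3.
Cage j has sum 7; hence (1,2) = 1.
Row 1 now contains 1; hence (1,5) = 2.
Cage j needs sum 7; hence (2,2) = 3.
Cage h needs two cells with sum 6; hence (2,5) = 4.
Cage g needs sum 10, which forces (3,1) = 1.
Row 3 now contains 1, which forces (3,3) = 5.
Column 3 now contains 5, which forces (4,3) = 1.
1 is placed in row 4; hence (4,5) = 5.
Cage a needs product 30; hence (5,3) = 3.
Column 5 already has 5, which forces (5,5) = 1.
Column 3 now contains 5, which forces (1,3) = 4.
Cage f's pair has product 20, leaving (1,4) = 5.
4 is placed in row 2, leaving (2,1) = 5.
Row 3 now contains 5, which forces (3,2) = 4.
Row 4 already has 5, leaving (4,2) = 2.
The 3 cells of cage a must have product 30, leaving (5,2) = 5.
The 3 cells of cage b must have product 20, so (5,4) = 4.
Row 4 already has 2, so (4,1) = 4.
Row 5 now contains 4; hence (5,1) = 2.
The full grid is 3 1 4 5 2 / 5 3 2 1 4 / 1 4 5 2 3 / 4 2 1 3 5 / 2 5 3 4 1.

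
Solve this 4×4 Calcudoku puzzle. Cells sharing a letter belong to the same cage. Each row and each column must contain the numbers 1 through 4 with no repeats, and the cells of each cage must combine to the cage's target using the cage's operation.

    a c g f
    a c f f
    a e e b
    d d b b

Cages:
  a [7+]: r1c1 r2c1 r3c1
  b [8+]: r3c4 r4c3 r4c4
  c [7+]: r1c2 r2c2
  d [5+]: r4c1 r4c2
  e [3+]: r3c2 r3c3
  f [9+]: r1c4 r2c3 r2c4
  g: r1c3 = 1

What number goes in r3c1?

Cage g is a single given cell, leaving r1c3 = 1.
Column 3 already has 1, leaving r3c3 = 2.
2 is placed in row 3, so r3c2 = 1.
Cage a has sum 7; hence r1c1 = 2.
Cage a needs sum 7, leaving r2c1 = 1.
1 is placed in row 3; hence r3c1 = 4.
Row 3 already has 4, leaving r3c4 = 3.
Column 1 now contains 1; hence r4c1 = 3.
3 is placed in row 4; hence r4c3 = 4.
3 is placed in column 4; hence r1c4 = 4.
Column 3 now contains 4, so r2c3 = 3.
The 3 cells of cage f must have sum 9, which forces r2c4 = 2.
Row 4 now contains 4, so r4c2 = 2.
The 3 cells of cage b must have sum 8, so r4c4 = 1.
4 is placed in row 1, which forces r1c2 = 3.
3 is placed in row 2, leaving r2c2 = 4.
Filled in: 2 3 1 4 / 1 4 3 2 / 4 1 2 3 / 3 2 4 1.

4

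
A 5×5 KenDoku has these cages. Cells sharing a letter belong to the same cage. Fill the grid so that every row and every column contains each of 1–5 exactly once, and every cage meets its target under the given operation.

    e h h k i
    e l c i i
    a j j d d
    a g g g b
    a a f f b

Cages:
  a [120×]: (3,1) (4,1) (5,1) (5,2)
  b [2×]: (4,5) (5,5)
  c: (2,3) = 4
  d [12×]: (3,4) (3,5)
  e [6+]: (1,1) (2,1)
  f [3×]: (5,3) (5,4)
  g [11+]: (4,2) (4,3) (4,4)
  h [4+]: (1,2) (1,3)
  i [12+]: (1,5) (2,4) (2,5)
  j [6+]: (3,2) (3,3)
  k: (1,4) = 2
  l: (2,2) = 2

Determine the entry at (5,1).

4

Cage k is a single given cell, which forces (1,4) = 2.
L is a freebie, which forces (2,2) = 2.
Cage c is given, which forces (2,3) = 4.
Cage i needs sum 12, leaving (1,5) = 4.
Column 5 already has 4; hence (3,5) = 3.
The 3 cells of cage g must have sum 11, which forces (4,3) = 2.
Row 4 already has 2, so (4,5) = 1.
1 is placed in column 5, leaving (5,5) = 2.
The 3 cells of cage i must have sum 12, leaving (2,4) = 3.
3 is placed in column 5, leaving (2,5) = 5.
Cage a has product 120, so (3,1) = 2.
Row 3 now contains 3; hence (3,4) = 4.
Column 4 already has 4; hence (4,4) = 5.
Column 4 already has 3, which forces (5,4) = 1.
The two cells of cage e must have sum 6; hence (1,1) = 5.
5 is placed in row 2, leaving (2,1) = 1.
Row 4 already has 5; hence (4,2) = 4.
Row 5 now contains 1, which forces (5,3) = 3.
Cage h needs two cells with sum 4, which forces (1,2) = 3.
Column 3 now contains 3, which forces (1,3) = 1.
Column 3 already has 1, so (3,3) = 5.
4 is placed in row 4, leaving (4,1) = 3.
3 is placed in row 5, which forces (5,1) = 4.
3 is placed in row 5, leaving (5,2) = 5.
Row 3 now contains 5; hence (3,2) = 1.
Filled in: 5 3 1 2 4 / 1 2 4 3 5 / 2 1 5 4 3 / 3 4 2 5 1 / 4 5 3 1 2.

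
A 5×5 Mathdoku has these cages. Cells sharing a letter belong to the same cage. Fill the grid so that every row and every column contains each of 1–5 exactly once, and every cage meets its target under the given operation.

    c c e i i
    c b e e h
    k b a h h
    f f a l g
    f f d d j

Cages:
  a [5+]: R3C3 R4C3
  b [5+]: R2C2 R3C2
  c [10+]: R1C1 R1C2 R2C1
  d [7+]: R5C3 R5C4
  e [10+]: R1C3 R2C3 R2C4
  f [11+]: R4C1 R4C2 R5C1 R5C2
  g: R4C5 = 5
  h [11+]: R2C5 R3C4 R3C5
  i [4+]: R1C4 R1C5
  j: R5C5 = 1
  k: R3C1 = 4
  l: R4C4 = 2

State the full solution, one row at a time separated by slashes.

K is a freebie, so R3C1 = 4.
Cage l is given, leaving R4C4 = 2.
G is a freebie, which forces R4C5 = 5.
Cage j is a single given cell, leaving R5C5 = 1.
The two cells of cage i must have sum 4, which forces R1C4 = 1.
Column 5 already has 1; hence R1C5 = 3.
Cage h has sum 11, so R2C5 = 4.
Cage h needs sum 11; hence R3C4 = 5.
Cage h needs sum 11, leaving R3C5 = 2.
The two cells of cage b must have sum 5, which forces R2C2 = 2.
2 is placed in row 2, so R2C3 = 5.
Column 4 already has 5, so R2C4 = 3.
The two cells of cage b must have sum 5, which forces R3C2 = 3.
Row 3 already has 2, so R3C3 = 1.
Column 2 already has 3, which forces R4C2 = 1.
Cage a's pair has sum 5, so R4C3 = 4.
4 is placed in column 3, so R5C3 = 3.
3 is placed in column 4, leaving R5C4 = 4.
The 3 cells of cage c must have sum 10, leaving R1C1 = 5.
The 3 cells of cage c must have sum 10, leaving R1C2 = 4.
Column 3 now contains 5, leaving R1C3 = 2.
Row 2 already has 3, which forces R2C1 = 1.
Row 4 now contains 1, so R4C1 = 3.
The 4 cells of cage f must have sum 11, so R5C1 = 2.
4 is placed in row 5, so R5C2 = 5.

5 4 2 1 3 / 1 2 5 3 4 / 4 3 1 5 2 / 3 1 4 2 5 / 2 5 3 4 1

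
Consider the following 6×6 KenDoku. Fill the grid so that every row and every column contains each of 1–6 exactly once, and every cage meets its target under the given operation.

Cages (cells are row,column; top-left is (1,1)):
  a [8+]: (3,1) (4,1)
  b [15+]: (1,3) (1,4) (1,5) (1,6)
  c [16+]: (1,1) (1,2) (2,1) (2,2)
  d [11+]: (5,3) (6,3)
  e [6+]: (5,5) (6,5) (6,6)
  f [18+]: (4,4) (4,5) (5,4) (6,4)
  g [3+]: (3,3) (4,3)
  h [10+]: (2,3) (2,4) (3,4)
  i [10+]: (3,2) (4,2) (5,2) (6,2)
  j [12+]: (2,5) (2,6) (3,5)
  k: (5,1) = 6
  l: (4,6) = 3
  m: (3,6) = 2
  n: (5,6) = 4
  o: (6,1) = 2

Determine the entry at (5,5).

M is a freebie, which forces (3,6) = 2.
Cage l is given; hence (4,6) = 3.
Cage k is a single given cell, so (5,1) = 6.
6 is placed in row 5, leaving (5,3) = 5.
Cage n is given; hence (5,6) = 4.
Cage o is given, so (6,1) = 2.
Column 3 now contains 5, which forces (6,3) = 6.
Column 6 already has 3, which forces (6,6) = 1.
Cage a's pair has sum 8; hence (3,1) = 3.
Row 3 already has 2, leaving (3,3) = 1.
Column 1 now contains 2; hence (4,1) = 5.
The two cells of cage g must have sum 3; hence (4,3) = 2.
Row 3 already has 1, which forces (3,2) = 4.
The 4 cells of cage i must have sum 10; hence (4,2) = 1.
Cage i has sum 10; hence (5,2) = 2.
Cage f needs sum 18; hence (5,4) = 3.
Row 5 already has 2, so (5,5) = 1.
The 4 cells of cage i must have sum 10; hence (6,2) = 3.
The 4 cells of cage f must have sum 18, leaving (6,4) = 5.
Row 6 already has 3, leaving (6,5) = 4.
The 3 cells of cage h must have sum 10, leaving (2,3) = 3.
Cage h has sum 10, leaving (2,4) = 1.
Cage j has sum 12, leaving (2,5) = 2.
Cage j needs sum 12, which forces (2,6) = 5.
5 is placed in column 4; hence (3,4) = 6.
Cage j has sum 12; hence (3,5) = 5.
The 4 cells of cage f must have sum 18, leaving (4,4) = 4.
Column 5 already has 4, so (4,5) = 6.
Cage c has sum 16, which forces (1,1) = 1.
The 4 cells of cage c must have sum 16, so (1,2) = 5.
3 is placed in column 3; hence (1,3) = 4.
Column 4 already has 4; hence (1,4) = 2.
Column 5 already has 6, so (1,5) = 3.
Column 6 already has 5, leaving (1,6) = 6.
Row 2 already has 1; hence (2,1) = 4.
Row 2 already has 5; hence (2,2) = 6.
The full grid is 1 5 4 2 3 6 / 4 6 3 1 2 5 / 3 4 1 6 5 2 / 5 1 2 4 6 3 / 6 2 5 3 1 4 / 2 3 6 5 4 1.

1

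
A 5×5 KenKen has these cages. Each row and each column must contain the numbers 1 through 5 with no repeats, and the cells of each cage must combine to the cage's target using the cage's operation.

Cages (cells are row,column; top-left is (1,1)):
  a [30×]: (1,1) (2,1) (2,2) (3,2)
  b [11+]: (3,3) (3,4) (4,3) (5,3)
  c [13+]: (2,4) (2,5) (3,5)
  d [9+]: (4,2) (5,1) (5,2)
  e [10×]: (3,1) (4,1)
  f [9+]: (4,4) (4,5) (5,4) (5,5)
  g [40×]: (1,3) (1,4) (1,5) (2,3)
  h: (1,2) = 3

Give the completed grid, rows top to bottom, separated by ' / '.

Cage h is a single given cell, so (1,2) = 3.
The 4 cells of cage a must have product 30; hence (2,1) = 3.
Row 2 now contains 3, leaving (2,5) = 5.
5 is placed in column 5, so (3,5) = 4.
Row 2 already has 5; hence (2,4) = 4.
The 4 cells of cage g must have product 40, leaving (1,3) = 4.
Cage g needs product 40; hence (1,4) = 5.
Cage a needs product 30, which forces (3,2) = 5.
Column 2 now contains 5, which forces (5,2) = 1.
Cage a needs product 30, which forces (1,1) = 1.
Row 1 already has 1, leaving (1,5) = 2.
Column 2 now contains 1, so (2,2) = 2.
2 is placed in row 2; hence (2,3) = 1.
Row 3 already has 5, which forces (3,1) = 2.
Row 3 now contains 2, which forces (3,3) = 3.
3 is placed in row 3, so (3,4) = 1.
Cage e's pair has product 10; hence (4,1) = 5.
Cage d has sum 9, which forces (4,2) = 4.
Row 4 already has 5, leaving (4,3) = 2.
Column 4 already has 1, so (4,4) = 3.
Row 4 now contains 3, leaving (4,5) = 1.
Cage d has sum 9; hence (5,1) = 4.
2 is placed in column 3, which forces (5,3) = 5.
Column 4 already has 3, which forces (5,4) = 2.
2 is placed in column 5; hence (5,5) = 3.

1 3 4 5 2 / 3 2 1 4 5 / 2 5 3 1 4 / 5 4 2 3 1 / 4 1 5 2 3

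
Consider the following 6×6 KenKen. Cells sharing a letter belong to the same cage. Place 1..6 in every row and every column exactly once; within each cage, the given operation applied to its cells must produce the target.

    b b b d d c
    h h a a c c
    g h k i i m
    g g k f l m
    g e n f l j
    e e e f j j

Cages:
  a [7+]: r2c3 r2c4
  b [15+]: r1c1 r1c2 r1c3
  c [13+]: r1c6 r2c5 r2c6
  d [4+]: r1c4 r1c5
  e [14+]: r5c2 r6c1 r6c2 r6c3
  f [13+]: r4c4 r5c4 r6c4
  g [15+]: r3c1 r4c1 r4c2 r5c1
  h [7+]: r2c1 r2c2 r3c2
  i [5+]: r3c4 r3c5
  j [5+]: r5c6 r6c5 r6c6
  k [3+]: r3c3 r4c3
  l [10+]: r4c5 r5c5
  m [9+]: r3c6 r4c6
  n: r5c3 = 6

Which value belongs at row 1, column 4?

Cage n is a single given cell; hence r5c3 = 6.
Row 5 already has 6; hence r5c5 = 4.
4 is placed in column 5; hence r4c5 = 6.
Cage f needs sum 13; hence r6c4 = 6.
Row 1 needs a 2, and only r1c6 is open for it.
The 3 cells of cage c must have sum 13; hence r2c5 = 5.
Cage c needs sum 13; hence r2c6 = 6.
2 is placed in column 6; hence r5c6 = 1.
The 3 cells of cage j must have sum 5; hence r6c5 = 1.
Cage j needs sum 5; hence r6c6 = 3.
Cage d needs two cells with sum 4, leaving r1c4 = 1.
Column 5 now contains 1, which forces r1c5 = 3.
Column 5 already has 3; hence r3c5 = 2.
Cage e needs sum 14, so r5c2 = 3.
Row 3 now contains 2; hence r3c3 = 1.
Row 3 now contains 2, which forces r3c4 = 3.
Cage k's pair has sum 3, leaving r4c3 = 2.
Row 4 already has 2, which forces r4c4 = 5.
Row 4 now contains 5, leaving r4c6 = 4.
5 is placed in column 4, leaving r5c4 = 2.
Cage a's pair has sum 7, leaving r2c3 = 3.
3 is placed in column 4, so r2c4 = 4.
Cage g needs sum 15, which forces r3c1 = 6.
Row 3 now contains 1, which forces r3c2 = 4.
Column 6 now contains 4; hence r3c6 = 5.
The 4 cells of cage g must have sum 15, which forces r4c1 = 3.
4 is placed in row 4, so r4c2 = 1.
Row 5 now contains 2, so r5c1 = 5.
Column 1 already has 5, which forces r1c1 = 4.
The 3 cells of cage b must have sum 15, so r1c2 = 6.
The 3 cells of cage b must have sum 15, which forces r1c3 = 5.
Cage h needs sum 7; hence r2c1 = 1.
1 is placed in column 2, so r2c2 = 2.
4 is placed in column 1; hence r6c1 = 2.
2 is placed in column 2, leaving r6c2 = 5.
5 is placed in column 3; hence r6c3 = 4.
The full grid is 4 6 5 1 3 2 / 1 2 3 4 5 6 / 6 4 1 3 2 5 / 3 1 2 5 6 4 / 5 3 6 2 4 1 / 2 5 4 6 1 3.

1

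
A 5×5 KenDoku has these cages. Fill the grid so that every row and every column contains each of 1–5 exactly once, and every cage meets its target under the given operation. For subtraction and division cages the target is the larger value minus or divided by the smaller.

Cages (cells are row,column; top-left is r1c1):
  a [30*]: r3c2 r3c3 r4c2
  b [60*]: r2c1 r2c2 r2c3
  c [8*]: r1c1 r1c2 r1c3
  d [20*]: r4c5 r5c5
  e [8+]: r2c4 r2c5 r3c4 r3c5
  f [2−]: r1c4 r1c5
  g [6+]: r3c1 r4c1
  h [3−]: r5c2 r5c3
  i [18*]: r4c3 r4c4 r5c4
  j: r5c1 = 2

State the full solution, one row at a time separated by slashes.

4 2 1 5 3 / 3 4 5 1 2 / 5 3 2 4 1 / 1 5 3 2 4 / 2 1 4 3 5

Cage i has product 18, so r4c3 = 3.
The 3 cells of cage i must have product 18, which forces r4c4 = 2.
J is a freebie, which forces r5c1 = 2.
Cage i has product 18, leaving r5c4 = 3.
Cage a has product 30; hence r3c2 = 3.
Cage a has product 30; hence r3c3 = 2.
2 is placed in row 3; hence r3c5 = 1.
Row 4 now contains 2, leaving r4c2 = 5.
Row 4 already has 5; hence r4c5 = 4.
Column 5 now contains 4, so r5c5 = 5.
Cage c needs product 8, which forces r1c2 = 2.
2 is placed in row 1, which forces r1c5 = 3.
Cage b has product 60, so r2c1 = 3.
Column 2 already has 5, so r2c2 = 4.
The 3 cells of cage b must have product 60; hence r2c3 = 5.
Cage e has sum 8, so r2c4 = 1.
Column 5 now contains 1; hence r2c5 = 2.
Row 3 already has 1, leaving r3c1 = 5.
Row 3 already has 1, which forces r3c4 = 4.
Row 4 already has 5, leaving r4c1 = 1.
4 is placed in column 2, so r5c2 = 1.
Row 5 already has 1, so r5c3 = 4.
1 is placed in column 1, which forces r1c1 = 4.
Column 3 now contains 4, so r1c3 = 1.
Column 4 already has 4, so r1c4 = 5.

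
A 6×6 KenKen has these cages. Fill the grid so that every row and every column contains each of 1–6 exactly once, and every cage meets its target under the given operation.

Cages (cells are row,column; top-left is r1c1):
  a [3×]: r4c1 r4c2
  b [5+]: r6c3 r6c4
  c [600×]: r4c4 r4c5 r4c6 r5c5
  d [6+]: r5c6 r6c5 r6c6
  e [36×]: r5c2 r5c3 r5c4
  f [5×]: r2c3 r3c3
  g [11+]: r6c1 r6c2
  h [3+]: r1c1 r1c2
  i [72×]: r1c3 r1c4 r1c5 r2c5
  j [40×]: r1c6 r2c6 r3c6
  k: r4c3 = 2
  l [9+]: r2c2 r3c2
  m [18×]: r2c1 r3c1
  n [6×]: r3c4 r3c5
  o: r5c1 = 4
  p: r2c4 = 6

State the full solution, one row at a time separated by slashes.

Cage p is a single given cell, which forces r2c4 = 6.
Cage k is given; hence r4c3 = 2.
O is a freebie, so r5c1 = 4.
Cage c has product 600, which forces r5c5 = 5.
6 is placed in row 2, which forces r2c1 = 3.
Cage m needs two cells with product 18, which forces r3c1 = 6.
3 is placed in column 1, which forces r4c1 = 1.
1 is placed in row 4, leaving r4c2 = 3.
Column 1 now contains 6, leaving r6c1 = 5.
Row 6 already has 5, leaving r6c2 = 6.
1 is placed in column 1, so r1c1 = 2.
Cage h needs two cells with sum 3, which forces r1c2 = 1.
6 is placed in column 2, so r5c2 = 2.
Cage e needs product 36, leaving r5c3 = 6.
Cage e needs product 36, which forces r5c4 = 3.
Row 5 now contains 3, so r5c6 = 1.
Cage i needs product 72, which forces r1c3 = 3.
Column 4 now contains 3, which forces r1c4 = 4.
Cage i needs product 72, leaving r1c5 = 6.
Row 1 now contains 4, so r1c6 = 5.
Cage i needs product 72, which forces r2c5 = 1.
Column 4 now contains 3; hence r3c4 = 2.
Cage n's pair has product 6; hence r3c5 = 3.
2 is placed in row 3, so r3c6 = 4.
4 is placed in column 4, so r4c4 = 5.
Column 5 already has 6, leaving r4c5 = 4.
Column 6 already has 4, so r4c6 = 6.
Column 4 now contains 2, so r6c4 = 1.
Column 5 already has 3, so r6c5 = 2.
2 is placed in row 6, which forces r6c6 = 3.
The two cells of cage l must have sum 9, so r2c2 = 4.
1 is placed in row 2; hence r2c3 = 5.
Column 6 already has 4, which forces r2c6 = 2.
Row 3 now contains 4; hence r3c2 = 5.
Cage f needs two cells with product 5; hence r3c3 = 1.
Row 6 now contains 1; hence r6c3 = 4.

2 1 3 4 6 5 / 3 4 5 6 1 2 / 6 5 1 2 3 4 / 1 3 2 5 4 6 / 4 2 6 3 5 1 / 5 6 4 1 2 3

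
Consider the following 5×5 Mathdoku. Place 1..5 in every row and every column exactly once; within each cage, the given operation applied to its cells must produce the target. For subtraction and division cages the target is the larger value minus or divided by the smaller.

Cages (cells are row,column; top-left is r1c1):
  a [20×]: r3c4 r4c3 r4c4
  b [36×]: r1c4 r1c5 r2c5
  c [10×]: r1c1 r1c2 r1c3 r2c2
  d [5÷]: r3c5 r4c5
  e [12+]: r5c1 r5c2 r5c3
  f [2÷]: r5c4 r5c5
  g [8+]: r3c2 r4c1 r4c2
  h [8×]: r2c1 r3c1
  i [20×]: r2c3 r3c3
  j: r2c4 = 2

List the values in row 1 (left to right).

The 3 cells of cage b must have product 36, so r1c4 = 3.
Cage b has product 36, which forces r1c5 = 4.
The 4 cells of cage c must have product 10; hence r2c2 = 1.
Cage j is a single given cell, leaving r2c4 = 2.
Cage b needs product 36, which forces r2c5 = 3.
Row 2 already has 2; hence r2c1 = 4.
Row 2 already has 4; hence r2c3 = 5.
The two cells of cage h must have product 8, which forces r3c1 = 2.
Column 3 now contains 5, leaving r3c3 = 4.
Column 3 now contains 4; hence r4c3 = 1.
1 is placed in row 4, so r4c5 = 5.
Column 3 now contains 4; hence r5c3 = 3.
The two cells of cage f must have quotient 2; hence r5c5 = 2.
Cage c has product 10, so r1c1 = 1.
The 4 cells of cage c must have product 10, so r1c2 = 5.
Column 3 already has 1; hence r1c3 = 2.
Cage g has sum 8, so r3c2 = 3.
Cage a has product 20, leaving r3c4 = 5.
Column 5 now contains 5; hence r3c5 = 1.
1 is placed in row 4, which forces r4c1 = 3.
The 3 cells of cage g must have sum 8; hence r4c2 = 2.
Row 4 now contains 5, which forces r4c4 = 4.
Row 5 now contains 3; hence r5c1 = 5.
Cage e has sum 12; hence r5c2 = 4.
Column 4 already has 4; hence r5c4 = 1.
The full grid is 1 5 2 3 4 / 4 1 5 2 3 / 2 3 4 5 1 / 3 2 1 4 5 / 5 4 3 1 2.

1 5 2 3 4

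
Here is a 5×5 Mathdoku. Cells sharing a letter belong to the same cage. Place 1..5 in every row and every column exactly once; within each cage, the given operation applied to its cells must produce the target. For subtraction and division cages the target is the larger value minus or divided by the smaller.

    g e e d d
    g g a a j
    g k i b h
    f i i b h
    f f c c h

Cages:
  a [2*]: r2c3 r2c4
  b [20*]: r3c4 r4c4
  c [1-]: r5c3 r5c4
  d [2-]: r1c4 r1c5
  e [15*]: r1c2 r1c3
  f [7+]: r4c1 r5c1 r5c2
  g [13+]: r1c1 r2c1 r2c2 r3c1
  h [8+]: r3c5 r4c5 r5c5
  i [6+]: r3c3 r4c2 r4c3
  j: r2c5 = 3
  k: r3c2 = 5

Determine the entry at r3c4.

Cage j is given, so r2c5 = 3.
Cage k is given, leaving r3c2 = 5.
5 is placed in row 3, which forces r3c4 = 4.
Column 4 now contains 4, so r4c4 = 5.
5 is placed in column 2, leaving r1c2 = 3.
Cage e's pair has product 15, which forces r1c3 = 5.
3 is placed in row 1, leaving r1c4 = 2.
Column 4 already has 2, leaving r2c4 = 1.
1 is placed in column 4, which forces r5c4 = 3.
Cage h has sum 8; hence r5c5 = 5.
Cage d's pair has difference 2; hence r1c5 = 4.
1 is placed in row 2, which forces r2c3 = 2.
2 is placed in column 3, which forces r5c3 = 4.
Row 1 already has 4, which forces r1c1 = 1.
Row 2 now contains 2, so r2c1 = 5.
Row 2 now contains 2, which forces r2c2 = 4.
Cage g needs sum 13; hence r3c1 = 3.
Row 3 now contains 3, so r3c3 = 1.
1 is placed in row 3; hence r3c5 = 2.
Cage f needs sum 7; hence r4c1 = 4.
Cage i has sum 6, which forces r4c2 = 2.
Column 3 now contains 1; hence r4c3 = 3.
Column 5 now contains 2, which forces r4c5 = 1.
Column 1 already has 1, so r5c1 = 2.
Column 2 now contains 2, so r5c2 = 1.
Completed grid: 1 3 5 2 4 / 5 4 2 1 3 / 3 5 1 4 2 / 4 2 3 5 1 / 2 1 4 3 5.

4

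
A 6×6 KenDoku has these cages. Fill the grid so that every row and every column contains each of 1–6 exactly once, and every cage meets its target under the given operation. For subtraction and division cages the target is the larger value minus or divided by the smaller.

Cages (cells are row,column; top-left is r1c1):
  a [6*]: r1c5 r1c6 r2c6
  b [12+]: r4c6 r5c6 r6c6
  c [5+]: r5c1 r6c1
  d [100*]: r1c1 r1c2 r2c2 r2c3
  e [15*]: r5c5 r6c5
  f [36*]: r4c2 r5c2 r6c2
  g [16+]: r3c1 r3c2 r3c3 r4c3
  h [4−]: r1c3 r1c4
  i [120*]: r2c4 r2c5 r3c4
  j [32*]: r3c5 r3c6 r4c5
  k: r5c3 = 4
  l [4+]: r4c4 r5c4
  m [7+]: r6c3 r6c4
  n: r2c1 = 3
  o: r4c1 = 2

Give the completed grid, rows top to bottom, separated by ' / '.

Cage n is given, which forces r2c1 = 3.
Cage j has product 32; hence r3c5 = 2.
The 3 cells of cage j must have product 32; hence r3c6 = 4.
Cage o is a single given cell, which forces r4c1 = 2.
Cage j needs product 32, which forces r4c5 = 4.
Cage k is a single given cell, leaving r5c3 = 4.
Cage i has product 120, so r2c4 = 4.
The 4 cells of cage g must have sum 16, so r4c3 = 6.
Row 5 already has 4, leaving r5c1 = 1.
1 is placed in row 5; hence r5c4 = 3.
Row 5 already has 3, which forces r5c5 = 5.
Row 5 already has 5, which forces r5c6 = 6.
The two cells of cage c must have sum 5, which forces r6c1 = 4.
5 is placed in column 5, which forces r6c5 = 3.
4 is placed in column 1; hence r1c1 = 5.
Column 5 now contains 3, so r1c5 = 1.
The 3 cells of cage a must have product 6, which forces r1c6 = 3.
5 is placed in column 5, so r2c5 = 6.
Cage a needs product 6, so r2c6 = 2.
1 is placed in column 1, so r3c1 = 6.
The 3 cells of cage i must have product 120, which forces r3c4 = 5.
Row 4 now contains 6; hence r4c2 = 3.
Column 4 now contains 3, which forces r4c4 = 1.
Row 4 now contains 1; hence r4c6 = 5.
6 is placed in row 5; hence r5c2 = 2.
Cage f needs product 36; hence r6c2 = 6.
6 is placed in row 6, leaving r6c4 = 2.
Column 6 now contains 5, leaving r6c6 = 1.
2 is placed in column 2, leaving r1c2 = 4.
1 is placed in row 1, so r1c3 = 2.
1 is placed in row 1, which forces r1c4 = 6.
3 is placed in column 2, leaving r3c2 = 1.
The 4 cells of cage g must have sum 16, leaving r3c3 = 3.
Row 6 already has 1, leaving r6c3 = 5.
Column 2 already has 1, which forces r2c2 = 5.
Column 3 already has 5; hence r2c3 = 1.

5 4 2 6 1 3 / 3 5 1 4 6 2 / 6 1 3 5 2 4 / 2 3 6 1 4 5 / 1 2 4 3 5 6 / 4 6 5 2 3 1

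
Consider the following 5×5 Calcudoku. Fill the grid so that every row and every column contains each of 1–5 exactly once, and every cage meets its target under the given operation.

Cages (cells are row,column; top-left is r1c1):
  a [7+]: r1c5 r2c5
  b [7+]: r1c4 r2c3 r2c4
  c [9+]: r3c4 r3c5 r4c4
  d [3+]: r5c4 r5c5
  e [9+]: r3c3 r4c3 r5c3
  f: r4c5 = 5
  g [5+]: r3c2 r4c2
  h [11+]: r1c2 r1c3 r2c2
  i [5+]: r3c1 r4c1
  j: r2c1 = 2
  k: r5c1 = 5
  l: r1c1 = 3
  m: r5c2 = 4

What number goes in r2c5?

3

Cage l is a single given cell, so r1c1 = 3.
Cage j is given, leaving r2c1 = 2.
Cage f is given, so r4c5 = 5.
K is a freebie; hence r5c1 = 5.
M is a freebie; hence r5c2 = 4.
Cage a needs two cells with sum 7, which forces r1c5 = 4.
The 3 cells of cage h must have sum 11, leaving r2c2 = 5.
Cage a needs two cells with sum 7, leaving r2c5 = 3.
The 3 cells of cage h must have sum 11, leaving r1c2 = 1.
Row 1 already has 4, which forces r1c3 = 5.
The 3 cells of cage b must have sum 7; hence r1c4 = 2.
Column 4 already has 2, leaving r5c4 = 1.
Row 5 already has 1, so r5c5 = 2.
The 3 cells of cage b must have sum 7, so r2c3 = 1.
Column 4 now contains 1, so r2c4 = 4.
The 3 cells of cage c must have sum 9, so r3c4 = 5.
2 is placed in column 5, which forces r3c5 = 1.
Cage c needs sum 9, so r4c4 = 3.
2 is placed in row 5, which forces r5c3 = 3.
Row 3 now contains 1, which forces r3c1 = 4.
The two cells of cage g must have sum 5, leaving r3c2 = 3.
Row 3 already has 4; hence r3c3 = 2.
Cage i needs two cells with sum 5, leaving r4c1 = 1.
3 is placed in row 4; hence r4c2 = 2.
2 is placed in column 3, so r4c3 = 4.
Completed grid: 3 1 5 2 4 / 2 5 1 4 3 / 4 3 2 5 1 / 1 2 4 3 5 / 5 4 3 1 2.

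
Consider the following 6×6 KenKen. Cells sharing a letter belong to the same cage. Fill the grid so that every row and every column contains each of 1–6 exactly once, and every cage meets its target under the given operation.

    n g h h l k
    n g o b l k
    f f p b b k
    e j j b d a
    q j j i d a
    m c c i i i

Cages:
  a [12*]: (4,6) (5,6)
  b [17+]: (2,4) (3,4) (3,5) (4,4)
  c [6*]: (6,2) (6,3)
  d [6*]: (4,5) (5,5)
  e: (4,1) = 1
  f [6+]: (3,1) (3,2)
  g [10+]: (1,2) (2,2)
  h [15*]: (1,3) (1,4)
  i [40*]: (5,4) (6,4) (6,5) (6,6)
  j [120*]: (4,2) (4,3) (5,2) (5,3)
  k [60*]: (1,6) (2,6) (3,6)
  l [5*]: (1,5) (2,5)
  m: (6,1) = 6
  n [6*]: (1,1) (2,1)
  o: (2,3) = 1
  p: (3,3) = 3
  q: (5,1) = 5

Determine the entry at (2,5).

Cage o is given, which forces (2,3) = 1.
Row 2 already has 1; hence (2,5) = 5.
Cage p is given, so (3,3) = 3.
E is a freebie, leaving (4,1) = 1.
Q is a freebie, which forces (5,1) = 5.
Cage m is given, so (6,1) = 6.
6 is placed in row 6, leaving (6,3) = 2.
Column 3 now contains 3, which forces (1,3) = 5.
The two cells of cage h must have product 15, leaving (1,4) = 3.
5 is placed in column 5, which forces (1,5) = 1.
The 4 cells of cage i must have product 40, which forces (5,4) = 2.
Row 5 now contains 2; hence (5,5) = 3.
Cage c needs two cells with product 6, which forces (6,2) = 3.
Column 5 now contains 1, which forces (6,5) = 4.
Row 1 now contains 3, which forces (1,1) = 2.
The two cells of cage n must have product 6, so (2,1) = 3.
Column 1 now contains 2; hence (3,1) = 4.
Row 3 now contains 4, so (3,2) = 2.
Row 3 already has 2, so (3,5) = 6.
Cage k needs product 60; hence (3,6) = 5.
The 4 cells of cage j must have product 120, which forces (4,2) = 5.
Cage d's pair has product 6, leaving (4,5) = 2.
Row 4 already has 2, which forces (4,6) = 3.
3 is placed in row 5, leaving (5,2) = 1.
5 is placed in column 6, leaving (6,6) = 1.
Cage k needs product 60, leaving (1,6) = 6.
Cage k has product 60, leaving (2,6) = 2.
Row 3 already has 5, which forces (3,4) = 1.
The two cells of cage a must have product 12, leaving (5,6) = 4.
1 is placed in row 6; hence (6,4) = 5.
Row 1 already has 6, which forces (1,2) = 4.
The two cells of cage g must have sum 10; hence (2,2) = 6.
Row 2 now contains 6; hence (2,4) = 4.
Cage j has product 120, so (4,3) = 4.
Column 4 already has 4, so (4,4) = 6.
4 is placed in row 5, so (5,3) = 6.
The full grid is 2 4 5 3 1 6 / 3 6 1 4 5 2 / 4 2 3 1 6 5 / 1 5 4 6 2 3 / 5 1 6 2 3 4 / 6 3 2 5 4 1.

5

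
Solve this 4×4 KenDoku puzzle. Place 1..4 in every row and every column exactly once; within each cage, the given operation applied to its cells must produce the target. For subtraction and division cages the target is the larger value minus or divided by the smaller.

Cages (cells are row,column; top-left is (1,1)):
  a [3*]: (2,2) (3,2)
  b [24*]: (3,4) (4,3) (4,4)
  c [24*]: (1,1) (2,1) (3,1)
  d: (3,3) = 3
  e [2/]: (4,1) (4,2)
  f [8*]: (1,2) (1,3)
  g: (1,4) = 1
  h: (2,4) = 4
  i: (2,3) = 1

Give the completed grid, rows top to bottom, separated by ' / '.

3 4 2 1 / 2 3 1 4 / 4 1 3 2 / 1 2 4 3

Cage g is a single given cell, leaving (1,4) = 1.
I is a freebie, which forces (2,3) = 1.
Cage h is a single given cell, leaving (2,4) = 4.
Cage d is a single given cell; hence (3,3) = 3.
Row 3 now contains 3, so (3,4) = 2.
2 is placed in column 4, so (4,4) = 3.
1 is placed in row 2, which forces (2,2) = 3.
Row 3 already has 2, leaving (3,1) = 4.
Row 3 now contains 3, leaving (3,2) = 1.
Cage b has product 24, which forces (4,3) = 4.
Cage c has product 24; hence (1,1) = 3.
Cage f's pair has product 8, leaving (1,2) = 4.
Column 3 now contains 4, which forces (1,3) = 2.
Row 2 already has 3, so (2,1) = 2.
The two cells of cage e must have quotient 2, so (4,1) = 1.
Row 4 now contains 4, leaving (4,2) = 2.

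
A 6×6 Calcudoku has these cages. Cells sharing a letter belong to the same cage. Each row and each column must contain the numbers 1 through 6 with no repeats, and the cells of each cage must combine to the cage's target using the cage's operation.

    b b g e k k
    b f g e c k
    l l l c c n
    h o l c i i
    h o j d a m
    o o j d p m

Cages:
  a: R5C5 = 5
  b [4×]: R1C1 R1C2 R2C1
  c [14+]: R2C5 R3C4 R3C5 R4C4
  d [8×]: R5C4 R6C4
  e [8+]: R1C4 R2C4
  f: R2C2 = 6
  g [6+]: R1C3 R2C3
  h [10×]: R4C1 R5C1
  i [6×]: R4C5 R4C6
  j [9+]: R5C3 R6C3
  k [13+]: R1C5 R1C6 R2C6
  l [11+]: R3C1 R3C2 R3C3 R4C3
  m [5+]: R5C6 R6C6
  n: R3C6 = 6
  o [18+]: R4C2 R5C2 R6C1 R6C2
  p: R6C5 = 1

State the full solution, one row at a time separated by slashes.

4 1 2 3 6 5 / 1 6 4 5 3 2 / 3 2 5 1 4 6 / 5 4 1 6 2 3 / 2 3 6 4 5 1 / 6 5 3 2 1 4

Cage f is a single given cell; hence R2C2 = 6.
N is a freebie, so R3C6 = 6.
Cage a is a single given cell, which forces R5C5 = 5.
Cage p is a single given cell, so R6C5 = 1.
Cage h needs two cells with product 10, which forces R4C1 = 5.
5 is placed in row 5, which forces R5C1 = 2.
Row 5 already has 2, leaving R5C4 = 4.
Cage o has sum 18, which forces R6C1 = 6.
Column 4 now contains 4; hence R6C4 = 2.
Cage b has product 4, so R1C1 = 4.
Cage b has product 4, leaving R1C2 = 1.
Row 1 already has 4, leaving R1C5 = 6.
Column 1 already has 2, which forces R2C1 = 1.
Column 1 already has 1, so R3C1 = 3.
Cage o has sum 18, leaving R4C2 = 4.
4 is placed in row 5, so R5C2 = 3.
The two cells of cage j must have sum 9, so R5C3 = 6.
The two cells of cage m must have sum 5; hence R5C6 = 1.
Cage o needs sum 18; hence R6C2 = 5.
Cage j's pair has sum 9, leaving R6C3 = 3.
Cage m needs two cells with sum 5; hence R6C6 = 4.
Cage g needs two cells with sum 6, leaving R1C3 = 2.
2 is placed in row 1, leaving R1C6 = 5.
Cage g needs two cells with sum 6, so R2C3 = 4.
Column 6 now contains 5, which forces R2C6 = 2.
Column 2 now contains 5, leaving R3C2 = 2.
Column 3 now contains 4, which forces R3C3 = 5.
Row 3 already has 5; hence R3C4 = 1.
2 is placed in row 3, which forces R3C5 = 4.
Column 3 already has 2, so R4C3 = 1.
Column 6 already has 2, leaving R4C6 = 3.
Row 1 now contains 5, leaving R1C4 = 3.
The two cells of cage e must have sum 8; hence R2C4 = 5.
Row 2 now contains 2, so R2C5 = 3.
3 is placed in row 4; hence R4C4 = 6.
3 is placed in row 4, which forces R4C5 = 2.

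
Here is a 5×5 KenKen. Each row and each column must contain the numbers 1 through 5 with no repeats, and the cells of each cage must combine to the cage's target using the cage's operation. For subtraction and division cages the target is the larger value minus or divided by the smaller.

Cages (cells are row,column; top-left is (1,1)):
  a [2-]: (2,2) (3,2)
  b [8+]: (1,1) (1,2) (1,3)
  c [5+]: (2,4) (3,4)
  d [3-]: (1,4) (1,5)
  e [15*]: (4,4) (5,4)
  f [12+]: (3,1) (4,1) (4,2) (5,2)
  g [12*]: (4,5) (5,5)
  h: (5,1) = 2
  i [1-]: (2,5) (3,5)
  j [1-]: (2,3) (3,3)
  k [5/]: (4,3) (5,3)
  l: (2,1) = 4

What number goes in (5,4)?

5

L is a freebie, which forces (2,1) = 4.
H is a freebie, which forces (5,1) = 2.
The only place for 2 in row 4 is (4,2).
The 4 cells of cage f must have sum 12, so (5,2) = 4.
Row 5 now contains 4, which forces (5,5) = 3.
Cage e's pair has product 15, which forces (4,4) = 3.
Column 5 already has 3, so (4,5) = 4.
3 is placed in row 5, which forces (5,4) = 5.
Cage c needs two cells with sum 5, so (2,4) = 1.
Row 2 now contains 1, so (2,5) = 2.
Cage c needs two cells with sum 5, which forces (3,4) = 4.
2 is placed in column 5, leaving (3,5) = 1.
The two cells of cage k must have quotient 5; hence (4,3) = 5.
5 is placed in row 5, leaving (5,3) = 1.
4 is placed in column 4, which forces (1,4) = 2.
Column 5 already has 1, so (1,5) = 5.
Column 3 now contains 5; hence (2,3) = 3.
Row 3 now contains 1, which forces (3,1) = 5.
5 is placed in row 3, which forces (3,2) = 3.
Cage j needs two cells with difference 1, so (3,3) = 2.
Row 4 now contains 5; hence (4,1) = 1.
1 is placed in column 1, leaving (1,1) = 3.
3 is placed in column 2, leaving (1,2) = 1.
2 is placed in row 1; hence (1,3) = 4.
3 is placed in row 2, leaving (2,2) = 5.
The full grid is 3 1 4 2 5 / 4 5 3 1 2 / 5 3 2 4 1 / 1 2 5 3 4 / 2 4 1 5 3.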